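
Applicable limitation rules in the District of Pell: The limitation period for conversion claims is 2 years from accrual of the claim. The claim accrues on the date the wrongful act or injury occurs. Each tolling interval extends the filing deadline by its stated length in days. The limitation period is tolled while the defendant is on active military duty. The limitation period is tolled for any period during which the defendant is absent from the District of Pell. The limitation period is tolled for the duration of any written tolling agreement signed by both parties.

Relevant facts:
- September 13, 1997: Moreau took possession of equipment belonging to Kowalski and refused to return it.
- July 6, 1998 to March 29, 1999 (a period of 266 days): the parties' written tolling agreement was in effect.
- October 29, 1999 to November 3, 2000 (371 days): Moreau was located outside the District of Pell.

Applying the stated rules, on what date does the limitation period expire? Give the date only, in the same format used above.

June 11, 2001

The limitation period began to run on September 13, 1997.
The untolled deadline — 2 years after September 13, 1997 — is September 13, 1999.
Because the written tolling agreement ran from July 6, 1998 to March 29, 1999, the deadline is extended by 266 days to June 5, 2000.
The defendant's absence from the jurisdiction from October 29, 1999 to November 3, 2000 tolled the period for 371 days, extending the deadline to June 11, 2001.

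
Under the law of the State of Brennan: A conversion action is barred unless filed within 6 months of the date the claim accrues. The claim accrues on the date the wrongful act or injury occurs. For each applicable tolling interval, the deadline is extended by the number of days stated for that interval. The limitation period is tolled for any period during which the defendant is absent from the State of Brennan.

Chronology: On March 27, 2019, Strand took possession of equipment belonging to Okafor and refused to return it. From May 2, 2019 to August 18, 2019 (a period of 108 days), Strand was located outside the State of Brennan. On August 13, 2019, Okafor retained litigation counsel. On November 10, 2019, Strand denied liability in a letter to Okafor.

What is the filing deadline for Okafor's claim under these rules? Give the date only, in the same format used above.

January 13, 2020

The limitation period began to run on March 27, 2019.
6 months from March 27, 2019 is September 27, 2019.
Because the defendant's absence from the jurisdiction ran from May 2, 2019 to August 18, 2019, the deadline is extended by 108 days to January 13, 2020.
Nothing else in the chronology tolls or restarts the period.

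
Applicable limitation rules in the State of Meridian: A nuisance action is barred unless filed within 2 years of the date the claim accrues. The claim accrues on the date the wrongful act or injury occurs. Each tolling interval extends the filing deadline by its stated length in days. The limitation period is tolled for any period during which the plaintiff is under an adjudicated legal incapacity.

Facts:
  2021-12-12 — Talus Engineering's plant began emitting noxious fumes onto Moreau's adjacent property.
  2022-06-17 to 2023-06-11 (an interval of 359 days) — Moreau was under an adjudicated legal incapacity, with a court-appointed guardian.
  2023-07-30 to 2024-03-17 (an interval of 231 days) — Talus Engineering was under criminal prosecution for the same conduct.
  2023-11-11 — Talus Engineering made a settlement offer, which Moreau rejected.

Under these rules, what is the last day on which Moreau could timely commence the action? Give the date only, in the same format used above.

The limitation period began to run on 2021-12-12.
2 years from 2021-12-12 is 2023-12-12.
The period was tolled for 359 days by the plaintiff's legal incapacity (2022-06-17 to 2023-06-11), pushing the deadline to 2024-12-05.
No stated provision tolls the period for a criminal prosecution, so the interval from 2023-07-30 to 2024-03-17 has no effect on the deadline.
Nothing else in the chronology tolls or restarts the period.

2024-12-05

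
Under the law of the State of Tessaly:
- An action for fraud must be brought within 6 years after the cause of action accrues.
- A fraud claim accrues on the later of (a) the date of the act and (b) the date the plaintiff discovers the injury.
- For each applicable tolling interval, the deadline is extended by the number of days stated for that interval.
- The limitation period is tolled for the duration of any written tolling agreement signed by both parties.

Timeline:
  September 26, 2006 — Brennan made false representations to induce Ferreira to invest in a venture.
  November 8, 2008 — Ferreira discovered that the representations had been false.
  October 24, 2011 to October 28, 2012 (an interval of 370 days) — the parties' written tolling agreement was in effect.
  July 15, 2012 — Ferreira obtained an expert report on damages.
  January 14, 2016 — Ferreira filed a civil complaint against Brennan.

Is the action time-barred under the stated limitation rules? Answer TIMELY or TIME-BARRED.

Taking the later of the act (September 26, 2006) and discovery (November 8, 2008), the claim accrued on November 8, 2008.
6 years from November 8, 2008 is November 8, 2014.
The period was tolled for 370 days by the written tolling agreement (October 24, 2011 to October 28, 2012), pushing the deadline to November 13, 2015.
Nothing else in the chronology tolls or restarts the period.
Ferreira filed on January 14, 2016, after the November 13, 2015 deadline, so the action is time-barred.

TIME-BARRED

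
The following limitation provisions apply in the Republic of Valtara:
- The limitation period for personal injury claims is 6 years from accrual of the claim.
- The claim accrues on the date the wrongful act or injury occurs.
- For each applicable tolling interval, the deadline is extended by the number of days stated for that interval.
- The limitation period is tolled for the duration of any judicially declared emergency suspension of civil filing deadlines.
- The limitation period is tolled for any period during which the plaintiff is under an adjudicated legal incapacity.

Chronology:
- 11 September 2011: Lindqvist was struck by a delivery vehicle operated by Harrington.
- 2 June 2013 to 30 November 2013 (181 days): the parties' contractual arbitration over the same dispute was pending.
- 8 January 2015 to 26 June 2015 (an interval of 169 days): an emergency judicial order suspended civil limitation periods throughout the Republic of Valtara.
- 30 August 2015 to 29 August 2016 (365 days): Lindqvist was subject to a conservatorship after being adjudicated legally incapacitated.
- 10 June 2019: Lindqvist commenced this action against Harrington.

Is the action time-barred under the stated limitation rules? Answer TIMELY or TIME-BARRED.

The claim accrued on 11 September 2011, the date of the act.
Adding the 6 years base period to 11 September 2011 gives a deadline of 11 September 2017, before any tolling.
The period was tolled for 169 days by the emergency suspension of filing deadlines (8 January 2015 to 26 June 2015), pushing the deadline to 27 February 2018.
The plaintiff's legal incapacity from 30 August 2015 to 29 August 2016 tolled the period for 365 days, extending the deadline to 27 February 2019.
Although a pending arbitration ran from 2 June 2013 to 30 November 2013, the stated rules do not make that a tolling event, so it is disregarded.
The 10 June 2019 filing falls after the 27 February 2019 deadline; the claim is time-barred.

TIME-BARRED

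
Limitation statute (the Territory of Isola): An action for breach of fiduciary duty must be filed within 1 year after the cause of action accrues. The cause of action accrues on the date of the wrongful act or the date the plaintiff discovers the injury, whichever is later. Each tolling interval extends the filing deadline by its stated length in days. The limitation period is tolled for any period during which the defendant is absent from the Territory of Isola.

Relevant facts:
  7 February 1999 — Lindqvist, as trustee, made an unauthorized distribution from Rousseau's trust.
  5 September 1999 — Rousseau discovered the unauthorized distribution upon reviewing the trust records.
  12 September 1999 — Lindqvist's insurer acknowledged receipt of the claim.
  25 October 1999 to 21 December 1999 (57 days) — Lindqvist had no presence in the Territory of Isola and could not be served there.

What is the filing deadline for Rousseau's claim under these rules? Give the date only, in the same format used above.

1 November 2000

Because discovery on 5 September 1999 post-dates the 7 February 1999 act, accrual under the later-of rule falls on 5 September 1999.
1 year from 5 September 1999 is 5 September 2000.
The defendant's absence from the jurisdiction from 25 October 1999 to 21 December 1999 tolled the period for 57 days, extending the deadline to 1 November 2000.
The other events in the timeline have no effect on the limitation period under the stated rules.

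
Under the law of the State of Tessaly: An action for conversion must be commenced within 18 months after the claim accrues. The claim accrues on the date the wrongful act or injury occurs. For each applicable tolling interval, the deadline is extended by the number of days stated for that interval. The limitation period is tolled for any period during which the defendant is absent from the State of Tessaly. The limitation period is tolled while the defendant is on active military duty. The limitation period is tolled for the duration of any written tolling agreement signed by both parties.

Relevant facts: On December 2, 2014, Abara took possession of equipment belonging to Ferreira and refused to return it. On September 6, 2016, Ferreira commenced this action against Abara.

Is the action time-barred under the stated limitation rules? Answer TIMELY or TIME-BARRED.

TIME-BARRED

The claim accrued on December 2, 2014, when the wrongful act occurred.
The untolled deadline — 18 months after December 2, 2014 — is June 2, 2016.
Ferreira filed on September 6, 2016, after the June 2, 2016 deadline, so the action is time-barred.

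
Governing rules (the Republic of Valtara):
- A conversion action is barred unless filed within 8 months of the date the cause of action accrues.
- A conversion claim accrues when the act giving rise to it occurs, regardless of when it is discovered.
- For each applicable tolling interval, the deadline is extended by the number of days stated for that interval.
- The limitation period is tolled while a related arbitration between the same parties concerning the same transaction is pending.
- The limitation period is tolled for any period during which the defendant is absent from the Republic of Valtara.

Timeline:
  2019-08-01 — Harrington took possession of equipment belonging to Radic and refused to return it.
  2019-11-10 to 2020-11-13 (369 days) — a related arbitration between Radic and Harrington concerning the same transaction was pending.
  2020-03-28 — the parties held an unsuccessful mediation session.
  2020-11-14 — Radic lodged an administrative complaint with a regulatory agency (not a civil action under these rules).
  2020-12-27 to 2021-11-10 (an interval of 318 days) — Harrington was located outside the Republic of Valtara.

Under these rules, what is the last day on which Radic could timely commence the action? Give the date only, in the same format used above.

The cause of action accrued on 2019-08-01, the date of the act.
8 months from 2019-08-01 is 2020-04-01.
Because the pending related arbitration ran from 2019-11-10 to 2020-11-13, the deadline is extended by 369 days to 2021-04-05.
The period was tolled for 318 days by the defendant's absence from the jurisdiction (2020-12-27 to 2021-11-10), pushing the deadline to 2022-02-17.
None of the other events listed affects the running of the period under the stated rules.

2022-02-17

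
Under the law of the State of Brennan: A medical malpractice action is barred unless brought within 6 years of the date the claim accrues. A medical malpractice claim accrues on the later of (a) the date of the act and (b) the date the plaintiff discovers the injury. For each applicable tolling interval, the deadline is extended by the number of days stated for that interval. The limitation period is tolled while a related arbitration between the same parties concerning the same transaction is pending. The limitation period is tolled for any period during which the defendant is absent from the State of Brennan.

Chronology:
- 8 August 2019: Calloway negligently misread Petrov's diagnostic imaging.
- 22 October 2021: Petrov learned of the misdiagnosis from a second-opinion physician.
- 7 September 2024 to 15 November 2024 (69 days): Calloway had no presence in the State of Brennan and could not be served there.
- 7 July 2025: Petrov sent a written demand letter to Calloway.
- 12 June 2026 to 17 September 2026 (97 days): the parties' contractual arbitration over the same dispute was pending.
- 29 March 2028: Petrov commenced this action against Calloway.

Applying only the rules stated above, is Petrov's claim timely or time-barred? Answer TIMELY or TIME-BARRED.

TIMELY

Because discovery on 22 October 2021 post-dates the 8 August 2019 act, accrual under the later-of rule falls on 22 October 2021.
Adding the 6 years base period to 22 October 2021 gives a deadline of 22 October 2027, before any tolling.
The period was tolled for 69 days by the defendant's absence from the jurisdiction (7 September 2024 to 15 November 2024), pushing the deadline to 30 December 2027.
The pending related arbitration from 12 June 2026 to 17 September 2026 tolled the period for 97 days, extending the deadline to 5 April 2028.
None of the other events listed affects the running of the period under the stated rules.
Filing on 29 March 2028 beat the 5 April 2028 deadline — the action is timely.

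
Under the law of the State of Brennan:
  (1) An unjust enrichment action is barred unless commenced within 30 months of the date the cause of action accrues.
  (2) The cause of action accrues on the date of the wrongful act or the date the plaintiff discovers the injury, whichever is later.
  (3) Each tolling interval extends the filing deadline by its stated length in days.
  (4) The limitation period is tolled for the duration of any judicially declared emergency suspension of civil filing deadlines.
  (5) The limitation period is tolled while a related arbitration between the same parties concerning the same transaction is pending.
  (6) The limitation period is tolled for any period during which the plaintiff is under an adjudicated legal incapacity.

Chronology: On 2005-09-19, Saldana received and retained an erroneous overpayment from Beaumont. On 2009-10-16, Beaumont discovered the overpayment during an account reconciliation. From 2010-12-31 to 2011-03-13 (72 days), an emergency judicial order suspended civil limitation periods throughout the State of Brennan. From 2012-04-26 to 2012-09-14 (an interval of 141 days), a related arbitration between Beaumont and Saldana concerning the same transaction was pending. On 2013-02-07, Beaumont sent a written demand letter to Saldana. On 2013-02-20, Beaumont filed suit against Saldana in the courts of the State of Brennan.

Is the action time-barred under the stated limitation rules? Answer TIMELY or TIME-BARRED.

TIME-BARRED

Taking the later of the act (2005-09-19) and discovery (2009-10-16), the claim accrued on 2009-10-16.
The untolled deadline — 30 months after 2009-10-16 — is 2012-04-16.
The period was tolled for 72 days by the emergency suspension of filing deadlines (2010-12-31 to 2011-03-13), pushing the deadline to 2012-06-27.
The pending related arbitration from 2012-04-26 to 2012-09-14 tolled the period for 141 days, extending the deadline to 2012-11-15.
None of the other events listed affects the running of the period under the stated rules.
Beaumont filed on 2013-02-20, after the 2012-11-15 deadline, so the action is time-barred.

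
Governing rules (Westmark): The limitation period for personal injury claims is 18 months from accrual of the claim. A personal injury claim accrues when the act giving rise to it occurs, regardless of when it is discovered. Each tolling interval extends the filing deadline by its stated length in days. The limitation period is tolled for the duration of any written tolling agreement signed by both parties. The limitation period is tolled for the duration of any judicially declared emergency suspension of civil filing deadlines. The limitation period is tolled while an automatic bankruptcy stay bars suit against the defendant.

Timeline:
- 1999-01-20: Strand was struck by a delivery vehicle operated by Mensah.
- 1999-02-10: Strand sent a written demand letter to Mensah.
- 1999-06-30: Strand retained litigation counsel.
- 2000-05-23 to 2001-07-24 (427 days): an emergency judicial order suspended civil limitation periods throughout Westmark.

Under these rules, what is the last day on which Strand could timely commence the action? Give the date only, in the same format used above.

The limitation period began to run on 1999-01-20.
Adding the 18 months base period to 1999-01-20 gives a deadline of 2000-07-20, before any tolling.
The emergency suspension of filing deadlines from 2000-05-23 to 2001-07-24 tolled the period for 427 days, extending the deadline to 2001-09-20.
None of the other events listed affects the running of the period under the stated rules.

2001-09-20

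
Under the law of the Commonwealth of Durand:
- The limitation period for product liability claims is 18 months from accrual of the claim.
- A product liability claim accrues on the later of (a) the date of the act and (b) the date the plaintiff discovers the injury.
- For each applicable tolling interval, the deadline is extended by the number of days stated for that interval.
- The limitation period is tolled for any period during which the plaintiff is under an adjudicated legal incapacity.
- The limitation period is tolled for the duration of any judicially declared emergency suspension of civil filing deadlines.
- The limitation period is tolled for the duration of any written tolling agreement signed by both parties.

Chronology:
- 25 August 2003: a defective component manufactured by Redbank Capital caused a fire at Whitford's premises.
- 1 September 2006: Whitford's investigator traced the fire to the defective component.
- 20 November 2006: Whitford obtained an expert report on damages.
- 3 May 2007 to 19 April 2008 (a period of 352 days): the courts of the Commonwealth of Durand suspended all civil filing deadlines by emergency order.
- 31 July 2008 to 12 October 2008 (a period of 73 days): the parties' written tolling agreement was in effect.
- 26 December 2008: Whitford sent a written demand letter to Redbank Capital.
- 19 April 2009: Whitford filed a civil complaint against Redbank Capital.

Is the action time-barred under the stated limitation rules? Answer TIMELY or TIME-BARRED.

TIMELY

The claim accrued on 1 September 2006 — the later of the 25 August 2003 act and the 1 September 2006 discovery.
Adding the 18 months base period to 1 September 2006 gives a deadline of 1 March 2008, before any tolling.
The emergency suspension of filing deadlines from 3 May 2007 to 19 April 2008 tolled the period for 352 days, extending the deadline to 16 February 2009.
The period was tolled for 73 days by the written tolling agreement (31 July 2008 to 12 October 2008), pushing the deadline to 30 April 2009.
The other events in the timeline have no effect on the limitation period under the stated rules.
Whitford filed on 19 April 2009, before the 30 April 2009 deadline, so the action is timely.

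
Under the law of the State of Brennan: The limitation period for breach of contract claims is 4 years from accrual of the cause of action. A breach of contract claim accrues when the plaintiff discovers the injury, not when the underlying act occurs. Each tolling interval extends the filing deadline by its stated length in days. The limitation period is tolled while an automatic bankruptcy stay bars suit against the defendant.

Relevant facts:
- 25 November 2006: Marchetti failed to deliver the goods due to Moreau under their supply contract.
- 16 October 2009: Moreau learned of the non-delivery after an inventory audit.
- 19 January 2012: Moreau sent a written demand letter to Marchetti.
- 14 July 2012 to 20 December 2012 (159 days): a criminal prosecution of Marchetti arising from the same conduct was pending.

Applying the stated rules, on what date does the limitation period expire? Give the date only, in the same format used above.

16 October 2013

Accrual is tied to discovery, so the period began on 16 October 2009 rather than on 25 November 2006 when the act occurred.
4 years from 16 October 2009 is 16 October 2013.
No stated provision tolls the period for a criminal prosecution, so the interval from 14 July 2012 to 20 December 2012 has no effect on the deadline.
Nothing else in the chronology tolls or restarts the period.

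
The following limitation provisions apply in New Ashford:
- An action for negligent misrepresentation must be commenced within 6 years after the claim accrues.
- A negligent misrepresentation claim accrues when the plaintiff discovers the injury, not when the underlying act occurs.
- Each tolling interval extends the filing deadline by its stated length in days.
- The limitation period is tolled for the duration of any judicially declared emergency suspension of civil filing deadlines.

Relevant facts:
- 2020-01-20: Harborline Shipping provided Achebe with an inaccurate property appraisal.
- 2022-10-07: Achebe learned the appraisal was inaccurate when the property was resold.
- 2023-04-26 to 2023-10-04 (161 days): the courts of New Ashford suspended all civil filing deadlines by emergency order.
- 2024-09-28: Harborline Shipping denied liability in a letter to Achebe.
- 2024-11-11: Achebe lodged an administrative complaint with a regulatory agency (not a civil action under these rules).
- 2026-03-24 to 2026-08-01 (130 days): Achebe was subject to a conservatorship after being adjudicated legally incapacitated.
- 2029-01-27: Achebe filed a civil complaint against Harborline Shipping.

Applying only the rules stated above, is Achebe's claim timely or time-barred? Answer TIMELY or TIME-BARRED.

Under the discovery rule, the claim accrued on 2022-10-07, when Achebe discovered the injury — not on the 2020-01-20 date of the underlying act.
Adding the 6 years base period to 2022-10-07 gives a deadline of 2028-10-07, before any tolling.
Because the emergency suspension of filing deadlines ran from 2023-04-26 to 2023-10-04, the deadline is extended by 161 days to 2029-03-17.
Although the plaintiff's incapacity ran from 2026-03-24 to 2026-08-01, the stated rules do not make that a tolling event, so it is disregarded.
The other events in the timeline have no effect on the limitation period under the stated rules.
Filing on 2029-01-27 beat the 2029-03-17 deadline — the action is timely.

TIMELY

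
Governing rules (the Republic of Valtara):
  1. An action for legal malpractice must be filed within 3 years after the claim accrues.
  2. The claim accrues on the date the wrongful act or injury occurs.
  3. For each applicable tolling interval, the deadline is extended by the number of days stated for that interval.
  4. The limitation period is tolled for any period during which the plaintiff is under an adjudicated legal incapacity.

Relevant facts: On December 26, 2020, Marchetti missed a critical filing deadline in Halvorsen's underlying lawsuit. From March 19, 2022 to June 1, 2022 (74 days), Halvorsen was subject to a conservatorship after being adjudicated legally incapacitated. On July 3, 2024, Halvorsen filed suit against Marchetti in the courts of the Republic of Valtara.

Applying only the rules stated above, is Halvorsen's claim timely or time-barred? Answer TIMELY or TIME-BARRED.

TIME-BARRED

The limitation period began to run on December 26, 2020.
3 years from December 26, 2020 is December 26, 2023.
Because the plaintiff's legal incapacity ran from March 19, 2022 to June 1, 2022, the deadline is extended by 74 days to March 9, 2024.
Filing on July 3, 2024 missed the March 9, 2024 deadline — the action is time-barred.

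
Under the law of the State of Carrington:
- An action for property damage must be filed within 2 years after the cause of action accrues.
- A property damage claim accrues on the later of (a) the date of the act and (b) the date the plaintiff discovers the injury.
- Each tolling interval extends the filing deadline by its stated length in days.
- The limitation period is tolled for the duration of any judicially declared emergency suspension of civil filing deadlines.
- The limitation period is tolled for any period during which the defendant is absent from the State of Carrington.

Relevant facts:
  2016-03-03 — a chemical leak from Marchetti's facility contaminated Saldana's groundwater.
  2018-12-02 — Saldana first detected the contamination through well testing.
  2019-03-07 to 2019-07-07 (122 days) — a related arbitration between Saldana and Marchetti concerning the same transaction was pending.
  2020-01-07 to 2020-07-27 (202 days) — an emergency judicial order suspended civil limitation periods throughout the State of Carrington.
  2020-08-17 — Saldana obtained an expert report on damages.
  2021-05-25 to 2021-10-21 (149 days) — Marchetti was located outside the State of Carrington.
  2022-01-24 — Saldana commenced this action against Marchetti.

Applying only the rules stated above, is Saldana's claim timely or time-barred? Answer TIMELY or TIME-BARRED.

Taking the later of the act (2016-03-03) and discovery (2018-12-02), the claim accrued on 2018-12-02.
2 years from 2018-12-02 is 2020-12-02.
Because the emergency suspension of filing deadlines ran from 2020-01-07 to 2020-07-27, the deadline is extended by 202 days to 2021-06-22.
The defendant's absence from the jurisdiction from 2021-05-25 to 2021-10-21 tolled the period for 149 days, extending the deadline to 2021-11-18.
Although a pending arbitration ran from 2019-03-07 to 2019-07-07, the stated rules do not make that a tolling event, so it is disregarded.
None of the other events listed affects the running of the period under the stated rules.
Filing on 2022-01-24 missed the 2021-11-18 deadline — the action is time-barred.

TIME-BARRED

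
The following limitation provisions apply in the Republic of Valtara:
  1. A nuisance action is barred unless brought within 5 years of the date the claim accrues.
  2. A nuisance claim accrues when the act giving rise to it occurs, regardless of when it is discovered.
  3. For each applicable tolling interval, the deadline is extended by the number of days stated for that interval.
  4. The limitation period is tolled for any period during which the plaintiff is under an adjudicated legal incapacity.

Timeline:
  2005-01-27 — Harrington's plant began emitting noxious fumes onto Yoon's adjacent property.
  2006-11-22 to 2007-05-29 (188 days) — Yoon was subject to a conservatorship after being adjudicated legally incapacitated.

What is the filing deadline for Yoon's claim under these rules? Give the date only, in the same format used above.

2010-08-03

The limitation period began to run on 2005-01-27.
5 years from 2005-01-27 is 2010-01-27.
The period was tolled for 188 days by the plaintiff's legal incapacity (2006-11-22 to 2007-05-29), pushing the deadline to 2010-08-03.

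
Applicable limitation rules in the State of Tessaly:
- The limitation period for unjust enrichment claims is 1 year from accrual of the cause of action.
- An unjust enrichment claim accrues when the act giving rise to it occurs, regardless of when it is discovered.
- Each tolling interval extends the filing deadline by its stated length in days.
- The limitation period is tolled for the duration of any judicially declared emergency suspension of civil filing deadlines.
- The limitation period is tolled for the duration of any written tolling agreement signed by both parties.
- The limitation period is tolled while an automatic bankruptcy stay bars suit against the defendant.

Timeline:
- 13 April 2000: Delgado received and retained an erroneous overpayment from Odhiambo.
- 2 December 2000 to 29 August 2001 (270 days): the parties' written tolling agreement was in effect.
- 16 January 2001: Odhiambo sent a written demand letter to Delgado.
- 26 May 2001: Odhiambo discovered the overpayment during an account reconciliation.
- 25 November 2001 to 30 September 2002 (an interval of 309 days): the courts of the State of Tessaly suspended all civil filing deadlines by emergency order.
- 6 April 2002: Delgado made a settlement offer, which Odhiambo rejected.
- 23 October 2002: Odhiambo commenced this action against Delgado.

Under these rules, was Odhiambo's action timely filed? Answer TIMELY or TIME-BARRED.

The claim accrued on 13 April 2000, when the wrongful act occurred; under the stated occurrence rule the 26 May 2001 discovery does not delay accrual.
1 year from 13 April 2000 is 13 April 2001.
The period was tolled for 270 days by the written tolling agreement (2 December 2000 to 29 August 2001), pushing the deadline to 8 January 2002.
The emergency suspension of filing deadlines from 25 November 2001 to 30 September 2002 tolled the period for 309 days, extending the deadline to 13 November 2002.
None of the other events listed affects the running of the period under the stated rules.
Odhiambo filed on 23 October 2002, before the 13 November 2002 deadline, so the action is timely.

TIMELY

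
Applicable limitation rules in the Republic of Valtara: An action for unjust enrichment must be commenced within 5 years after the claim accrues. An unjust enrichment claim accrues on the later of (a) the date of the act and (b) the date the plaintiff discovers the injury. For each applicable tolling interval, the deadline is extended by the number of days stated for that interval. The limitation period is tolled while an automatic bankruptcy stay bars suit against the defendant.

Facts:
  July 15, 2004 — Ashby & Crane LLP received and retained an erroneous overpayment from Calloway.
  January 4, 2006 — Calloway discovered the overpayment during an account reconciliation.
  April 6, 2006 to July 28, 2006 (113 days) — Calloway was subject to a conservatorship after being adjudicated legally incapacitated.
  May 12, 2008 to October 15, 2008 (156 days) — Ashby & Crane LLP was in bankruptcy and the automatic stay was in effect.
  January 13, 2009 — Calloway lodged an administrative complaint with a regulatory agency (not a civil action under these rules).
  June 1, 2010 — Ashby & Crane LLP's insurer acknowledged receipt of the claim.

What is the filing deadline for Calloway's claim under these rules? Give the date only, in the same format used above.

Taking the later of the act (July 15, 2004) and discovery (January 4, 2006), the claim accrued on January 4, 2006.
5 years from January 4, 2006 is January 4, 2011.
The period was tolled for 156 days by the automatic bankruptcy stay (May 12, 2008 to October 15, 2008), pushing the deadline to June 9, 2011.
Although the plaintiff's incapacity ran from April 6, 2006 to July 28, 2006, the stated rules do not make that a tolling event, so it is disregarded.
Nothing else in the chronology tolls or restarts the period.

June 9, 2011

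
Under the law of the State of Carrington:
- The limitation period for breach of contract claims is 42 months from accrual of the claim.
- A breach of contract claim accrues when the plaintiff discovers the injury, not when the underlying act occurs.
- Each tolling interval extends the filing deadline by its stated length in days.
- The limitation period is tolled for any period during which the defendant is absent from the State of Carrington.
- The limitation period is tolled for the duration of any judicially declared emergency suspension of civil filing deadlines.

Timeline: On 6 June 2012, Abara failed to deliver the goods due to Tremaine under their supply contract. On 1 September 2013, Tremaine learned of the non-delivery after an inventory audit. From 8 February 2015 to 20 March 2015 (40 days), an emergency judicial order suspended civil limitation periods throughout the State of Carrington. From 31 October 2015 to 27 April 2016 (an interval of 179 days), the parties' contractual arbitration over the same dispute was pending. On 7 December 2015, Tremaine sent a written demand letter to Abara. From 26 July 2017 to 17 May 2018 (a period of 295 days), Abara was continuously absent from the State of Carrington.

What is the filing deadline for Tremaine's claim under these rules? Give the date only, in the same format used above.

The claim did not accrue until Tremaine discovered the injury on 1 September 2013; the 6 June 2012 act date does not start the clock under the stated rule.
Adding the 42 months base period to 1 September 2013 gives a deadline of 1 March 2017, before any tolling.
The period was tolled for 40 days by the emergency suspension of filing deadlines (8 February 2015 to 20 March 2015), pushing the deadline to 10 April 2017.
The defendant's absence from the jurisdiction from 26 July 2017 to 17 May 2018 began after the period had already run on 10 April 2017, so it has no tolling effect.
Although a pending arbitration ran from 31 October 2015 to 27 April 2016, the stated rules do not make that a tolling event, so it is disregarded.
Nothing else in the chronology tolls or restarts the period.

10 April 2017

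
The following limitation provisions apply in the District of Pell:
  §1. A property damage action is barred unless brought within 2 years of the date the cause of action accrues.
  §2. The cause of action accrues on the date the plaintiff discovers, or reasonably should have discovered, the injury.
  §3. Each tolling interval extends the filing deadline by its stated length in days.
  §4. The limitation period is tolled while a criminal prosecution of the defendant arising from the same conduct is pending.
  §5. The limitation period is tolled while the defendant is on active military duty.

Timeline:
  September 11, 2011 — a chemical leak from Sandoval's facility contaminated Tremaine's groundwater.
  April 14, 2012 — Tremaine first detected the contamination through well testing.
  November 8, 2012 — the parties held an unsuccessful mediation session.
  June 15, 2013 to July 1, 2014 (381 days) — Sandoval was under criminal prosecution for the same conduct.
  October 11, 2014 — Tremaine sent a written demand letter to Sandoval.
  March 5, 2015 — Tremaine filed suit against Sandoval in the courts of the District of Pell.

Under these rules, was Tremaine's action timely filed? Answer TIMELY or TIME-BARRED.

The claim did not accrue until Tremaine discovered the injury on April 14, 2012; the September 11, 2011 act date does not start the clock under the stated rule.
Adding the 2 years base period to April 14, 2012 gives a deadline of April 14, 2014, before any tolling.
Because the pending criminal prosecution ran from June 15, 2013 to July 1, 2014, the deadline is extended by 381 days to April 30, 2015.
The other events in the timeline have no effect on the limitation period under the stated rules.
Filing on March 5, 2015 beat the April 30, 2015 deadline — the action is timely.

TIMELY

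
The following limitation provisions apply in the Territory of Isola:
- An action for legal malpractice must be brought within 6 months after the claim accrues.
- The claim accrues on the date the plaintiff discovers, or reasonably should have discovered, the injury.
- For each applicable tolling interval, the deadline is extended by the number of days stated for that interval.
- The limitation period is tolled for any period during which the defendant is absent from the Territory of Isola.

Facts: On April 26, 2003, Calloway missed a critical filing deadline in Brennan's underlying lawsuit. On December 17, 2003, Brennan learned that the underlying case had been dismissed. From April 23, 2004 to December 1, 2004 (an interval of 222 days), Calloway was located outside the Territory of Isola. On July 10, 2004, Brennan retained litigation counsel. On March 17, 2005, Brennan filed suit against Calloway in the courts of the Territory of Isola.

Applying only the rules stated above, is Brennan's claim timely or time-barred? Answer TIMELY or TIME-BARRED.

TIME-BARRED

The claim did not accrue until Brennan discovered the injury on December 17, 2003; the April 26, 2003 act date does not start the clock under the stated rule.
Adding the 6 months base period to December 17, 2003 gives a deadline of June 17, 2004, before any tolling.
The period was tolled for 222 days by the defendant's absence from the jurisdiction (April 23, 2004 to December 1, 2004), pushing the deadline to January 25, 2005.
The other events in the timeline have no effect on the limitation period under the stated rules.
The March 17, 2005 filing falls after the January 25, 2005 deadline; the claim is time-barred.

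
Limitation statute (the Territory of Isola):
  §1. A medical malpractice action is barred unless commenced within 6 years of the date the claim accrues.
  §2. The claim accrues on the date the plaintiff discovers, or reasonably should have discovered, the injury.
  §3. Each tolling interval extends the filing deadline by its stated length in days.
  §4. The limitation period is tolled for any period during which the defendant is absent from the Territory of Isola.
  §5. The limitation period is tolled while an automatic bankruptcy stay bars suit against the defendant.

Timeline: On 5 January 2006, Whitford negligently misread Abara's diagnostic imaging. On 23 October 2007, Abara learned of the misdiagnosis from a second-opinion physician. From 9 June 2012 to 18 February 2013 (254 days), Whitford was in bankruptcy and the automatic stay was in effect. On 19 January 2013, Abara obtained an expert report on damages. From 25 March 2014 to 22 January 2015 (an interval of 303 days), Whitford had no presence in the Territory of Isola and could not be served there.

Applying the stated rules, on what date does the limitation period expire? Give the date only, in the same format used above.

Under the discovery rule, the claim accrued on 23 October 2007, when Abara discovered the injury — not on the 5 January 2006 date of the underlying act.
The untolled deadline — 6 years after 23 October 2007 — is 23 October 2013.
The automatic bankruptcy stay from 9 June 2012 to 18 February 2013 tolled the period for 254 days, extending the deadline to 4 July 2014.
The defendant's absence from the jurisdiction from 25 March 2014 to 22 January 2015 tolled the period for 303 days, extending the deadline to 3 May 2015.
Nothing else in the chronology tolls or restarts the period.

3 May 2015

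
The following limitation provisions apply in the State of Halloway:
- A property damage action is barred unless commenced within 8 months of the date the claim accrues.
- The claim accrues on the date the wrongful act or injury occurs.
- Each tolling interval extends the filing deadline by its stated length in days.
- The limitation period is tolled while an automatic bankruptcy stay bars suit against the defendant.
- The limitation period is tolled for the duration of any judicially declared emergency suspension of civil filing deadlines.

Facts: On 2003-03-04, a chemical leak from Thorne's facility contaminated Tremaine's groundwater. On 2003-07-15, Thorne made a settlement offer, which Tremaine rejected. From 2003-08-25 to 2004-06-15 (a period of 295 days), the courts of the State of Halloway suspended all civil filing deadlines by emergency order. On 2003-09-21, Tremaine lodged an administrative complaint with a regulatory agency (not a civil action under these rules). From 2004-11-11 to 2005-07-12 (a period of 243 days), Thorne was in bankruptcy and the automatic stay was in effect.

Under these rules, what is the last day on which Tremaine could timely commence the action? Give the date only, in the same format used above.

2004-08-25

The limitation period began to run on 2003-03-04.
The untolled deadline — 8 months after 2003-03-04 — is 2003-11-04.
The emergency suspension of filing deadlines from 2003-08-25 to 2004-06-15 tolled the period for 295 days, extending the deadline to 2004-08-25.
By the time the automatic bankruptcy stay began on 2004-11-11, the limitation period had already expired on 2004-08-25; that interval cannot revive it.
Nothing else in the chronology tolls or restarts the period.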